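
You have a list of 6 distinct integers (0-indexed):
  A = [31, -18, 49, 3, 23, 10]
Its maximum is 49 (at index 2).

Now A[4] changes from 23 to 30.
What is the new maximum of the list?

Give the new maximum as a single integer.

Answer: 49

Derivation:
Old max = 49 (at index 2)
Change: A[4] 23 -> 30
Changed element was NOT the old max.
  New max = max(old_max, new_val) = max(49, 30) = 49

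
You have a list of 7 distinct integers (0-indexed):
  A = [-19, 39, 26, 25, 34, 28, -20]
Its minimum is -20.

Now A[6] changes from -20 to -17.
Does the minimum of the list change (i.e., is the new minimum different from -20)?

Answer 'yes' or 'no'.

Old min = -20
Change: A[6] -20 -> -17
Changed element was the min; new min must be rechecked.
New min = -19; changed? yes

Answer: yes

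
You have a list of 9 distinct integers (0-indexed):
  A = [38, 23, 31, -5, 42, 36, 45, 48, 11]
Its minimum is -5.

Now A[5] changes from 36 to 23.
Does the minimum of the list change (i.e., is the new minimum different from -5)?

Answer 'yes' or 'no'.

Old min = -5
Change: A[5] 36 -> 23
Changed element was NOT the min; min changes only if 23 < -5.
New min = -5; changed? no

Answer: no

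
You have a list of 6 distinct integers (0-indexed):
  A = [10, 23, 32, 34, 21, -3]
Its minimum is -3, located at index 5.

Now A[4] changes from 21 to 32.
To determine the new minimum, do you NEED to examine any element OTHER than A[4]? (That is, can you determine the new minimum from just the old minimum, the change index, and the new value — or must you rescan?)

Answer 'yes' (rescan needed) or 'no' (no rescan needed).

Old min = -3 at index 5
Change at index 4: 21 -> 32
Index 4 was NOT the min. New min = min(-3, 32). No rescan of other elements needed.
Needs rescan: no

Answer: no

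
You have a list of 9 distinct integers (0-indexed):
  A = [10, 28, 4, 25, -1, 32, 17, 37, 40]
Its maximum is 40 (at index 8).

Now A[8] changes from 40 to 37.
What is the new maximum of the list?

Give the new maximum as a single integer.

Answer: 37

Derivation:
Old max = 40 (at index 8)
Change: A[8] 40 -> 37
Changed element WAS the max -> may need rescan.
  Max of remaining elements: 37
  New max = max(37, 37) = 37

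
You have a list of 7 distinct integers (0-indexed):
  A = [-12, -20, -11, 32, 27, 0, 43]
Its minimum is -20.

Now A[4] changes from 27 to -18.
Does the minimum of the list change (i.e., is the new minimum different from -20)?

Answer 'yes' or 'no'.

Old min = -20
Change: A[4] 27 -> -18
Changed element was NOT the min; min changes only if -18 < -20.
New min = -20; changed? no

Answer: no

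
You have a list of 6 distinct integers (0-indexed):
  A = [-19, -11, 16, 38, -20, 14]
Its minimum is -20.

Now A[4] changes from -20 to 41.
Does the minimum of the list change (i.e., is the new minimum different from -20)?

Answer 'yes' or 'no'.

Answer: yes

Derivation:
Old min = -20
Change: A[4] -20 -> 41
Changed element was the min; new min must be rechecked.
New min = -19; changed? yes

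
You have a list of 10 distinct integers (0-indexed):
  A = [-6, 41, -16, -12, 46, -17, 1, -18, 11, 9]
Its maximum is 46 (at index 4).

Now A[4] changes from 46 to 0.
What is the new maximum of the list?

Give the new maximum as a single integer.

Old max = 46 (at index 4)
Change: A[4] 46 -> 0
Changed element WAS the max -> may need rescan.
  Max of remaining elements: 41
  New max = max(0, 41) = 41

Answer: 41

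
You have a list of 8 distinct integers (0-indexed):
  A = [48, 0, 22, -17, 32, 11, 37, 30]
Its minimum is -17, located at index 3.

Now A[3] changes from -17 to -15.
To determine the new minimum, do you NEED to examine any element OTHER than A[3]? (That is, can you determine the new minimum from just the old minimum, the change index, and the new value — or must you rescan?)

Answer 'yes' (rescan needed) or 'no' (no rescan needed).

Answer: yes

Derivation:
Old min = -17 at index 3
Change at index 3: -17 -> -15
Index 3 WAS the min and new value -15 > old min -17. Must rescan other elements to find the new min.
Needs rescan: yes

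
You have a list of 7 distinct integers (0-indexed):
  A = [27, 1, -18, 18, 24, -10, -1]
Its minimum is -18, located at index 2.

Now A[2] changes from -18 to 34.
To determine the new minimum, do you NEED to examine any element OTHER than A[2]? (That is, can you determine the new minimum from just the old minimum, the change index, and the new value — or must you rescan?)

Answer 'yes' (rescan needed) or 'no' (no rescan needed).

Old min = -18 at index 2
Change at index 2: -18 -> 34
Index 2 WAS the min and new value 34 > old min -18. Must rescan other elements to find the new min.
Needs rescan: yes

Answer: yes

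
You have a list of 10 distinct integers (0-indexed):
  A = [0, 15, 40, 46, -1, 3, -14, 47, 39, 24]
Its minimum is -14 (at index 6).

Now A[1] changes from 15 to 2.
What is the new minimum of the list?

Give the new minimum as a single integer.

Answer: -14

Derivation:
Old min = -14 (at index 6)
Change: A[1] 15 -> 2
Changed element was NOT the old min.
  New min = min(old_min, new_val) = min(-14, 2) = -14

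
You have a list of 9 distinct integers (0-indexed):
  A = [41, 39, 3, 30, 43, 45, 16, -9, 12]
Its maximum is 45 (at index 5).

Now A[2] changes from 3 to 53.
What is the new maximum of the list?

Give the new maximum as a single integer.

Old max = 45 (at index 5)
Change: A[2] 3 -> 53
Changed element was NOT the old max.
  New max = max(old_max, new_val) = max(45, 53) = 53

Answer: 53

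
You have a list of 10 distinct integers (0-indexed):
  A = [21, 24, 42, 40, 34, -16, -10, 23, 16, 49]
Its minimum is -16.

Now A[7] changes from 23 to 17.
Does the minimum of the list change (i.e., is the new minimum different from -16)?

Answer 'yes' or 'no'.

Old min = -16
Change: A[7] 23 -> 17
Changed element was NOT the min; min changes only if 17 < -16.
New min = -16; changed? no

Answer: no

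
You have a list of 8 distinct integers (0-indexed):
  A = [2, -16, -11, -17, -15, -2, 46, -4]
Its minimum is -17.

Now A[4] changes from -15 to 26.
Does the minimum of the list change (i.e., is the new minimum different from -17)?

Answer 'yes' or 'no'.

Answer: no

Derivation:
Old min = -17
Change: A[4] -15 -> 26
Changed element was NOT the min; min changes only if 26 < -17.
New min = -17; changed? no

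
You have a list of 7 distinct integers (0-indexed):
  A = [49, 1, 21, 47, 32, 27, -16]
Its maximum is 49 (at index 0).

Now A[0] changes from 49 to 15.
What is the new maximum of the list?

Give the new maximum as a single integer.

Old max = 49 (at index 0)
Change: A[0] 49 -> 15
Changed element WAS the max -> may need rescan.
  Max of remaining elements: 47
  New max = max(15, 47) = 47

Answer: 47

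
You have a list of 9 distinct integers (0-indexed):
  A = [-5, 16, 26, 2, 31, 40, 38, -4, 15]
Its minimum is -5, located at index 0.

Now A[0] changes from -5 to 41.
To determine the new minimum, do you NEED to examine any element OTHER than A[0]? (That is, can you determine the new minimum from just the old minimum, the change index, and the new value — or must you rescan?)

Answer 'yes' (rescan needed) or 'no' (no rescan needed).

Old min = -5 at index 0
Change at index 0: -5 -> 41
Index 0 WAS the min and new value 41 > old min -5. Must rescan other elements to find the new min.
Needs rescan: yes

Answer: yes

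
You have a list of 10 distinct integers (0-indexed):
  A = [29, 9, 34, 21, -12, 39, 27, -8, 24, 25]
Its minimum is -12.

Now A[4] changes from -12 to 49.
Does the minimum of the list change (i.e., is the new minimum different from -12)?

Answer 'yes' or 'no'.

Old min = -12
Change: A[4] -12 -> 49
Changed element was the min; new min must be rechecked.
New min = -8; changed? yes

Answer: yes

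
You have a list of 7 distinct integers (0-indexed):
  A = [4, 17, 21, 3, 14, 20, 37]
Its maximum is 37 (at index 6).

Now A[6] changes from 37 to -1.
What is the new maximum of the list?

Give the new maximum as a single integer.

Old max = 37 (at index 6)
Change: A[6] 37 -> -1
Changed element WAS the max -> may need rescan.
  Max of remaining elements: 21
  New max = max(-1, 21) = 21

Answer: 21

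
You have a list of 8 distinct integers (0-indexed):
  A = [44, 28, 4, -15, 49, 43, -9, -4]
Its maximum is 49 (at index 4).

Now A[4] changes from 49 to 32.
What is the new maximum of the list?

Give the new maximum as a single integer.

Old max = 49 (at index 4)
Change: A[4] 49 -> 32
Changed element WAS the max -> may need rescan.
  Max of remaining elements: 44
  New max = max(32, 44) = 44

Answer: 44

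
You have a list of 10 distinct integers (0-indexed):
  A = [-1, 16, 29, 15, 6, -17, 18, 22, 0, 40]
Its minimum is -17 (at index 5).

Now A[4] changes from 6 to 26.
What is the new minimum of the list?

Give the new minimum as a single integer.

Answer: -17

Derivation:
Old min = -17 (at index 5)
Change: A[4] 6 -> 26
Changed element was NOT the old min.
  New min = min(old_min, new_val) = min(-17, 26) = -17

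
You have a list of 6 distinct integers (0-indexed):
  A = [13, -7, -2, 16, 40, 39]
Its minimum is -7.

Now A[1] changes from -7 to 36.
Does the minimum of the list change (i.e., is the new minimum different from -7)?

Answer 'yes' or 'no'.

Old min = -7
Change: A[1] -7 -> 36
Changed element was the min; new min must be rechecked.
New min = -2; changed? yes

Answer: yes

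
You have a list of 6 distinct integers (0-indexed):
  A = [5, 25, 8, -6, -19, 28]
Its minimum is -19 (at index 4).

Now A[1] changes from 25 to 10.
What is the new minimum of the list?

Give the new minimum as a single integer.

Old min = -19 (at index 4)
Change: A[1] 25 -> 10
Changed element was NOT the old min.
  New min = min(old_min, new_val) = min(-19, 10) = -19

Answer: -19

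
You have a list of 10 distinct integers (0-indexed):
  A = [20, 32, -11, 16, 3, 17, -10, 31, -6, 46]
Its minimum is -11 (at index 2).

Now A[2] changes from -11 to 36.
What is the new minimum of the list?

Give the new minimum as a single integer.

Answer: -10

Derivation:
Old min = -11 (at index 2)
Change: A[2] -11 -> 36
Changed element WAS the min. Need to check: is 36 still <= all others?
  Min of remaining elements: -10
  New min = min(36, -10) = -10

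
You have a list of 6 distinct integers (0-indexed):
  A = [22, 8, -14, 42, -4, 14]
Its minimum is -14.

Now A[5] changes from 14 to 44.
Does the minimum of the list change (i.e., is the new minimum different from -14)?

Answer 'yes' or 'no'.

Old min = -14
Change: A[5] 14 -> 44
Changed element was NOT the min; min changes only if 44 < -14.
New min = -14; changed? no

Answer: no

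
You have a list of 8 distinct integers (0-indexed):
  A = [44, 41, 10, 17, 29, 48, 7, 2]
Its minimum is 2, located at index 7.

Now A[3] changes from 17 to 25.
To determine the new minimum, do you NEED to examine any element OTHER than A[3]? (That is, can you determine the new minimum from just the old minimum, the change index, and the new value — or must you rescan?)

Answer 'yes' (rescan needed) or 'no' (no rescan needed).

Answer: no

Derivation:
Old min = 2 at index 7
Change at index 3: 17 -> 25
Index 3 was NOT the min. New min = min(2, 25). No rescan of other elements needed.
Needs rescan: no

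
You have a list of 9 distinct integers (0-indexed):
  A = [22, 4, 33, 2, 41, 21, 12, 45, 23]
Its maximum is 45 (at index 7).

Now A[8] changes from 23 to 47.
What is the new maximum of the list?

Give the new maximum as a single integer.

Answer: 47

Derivation:
Old max = 45 (at index 7)
Change: A[8] 23 -> 47
Changed element was NOT the old max.
  New max = max(old_max, new_val) = max(45, 47) = 47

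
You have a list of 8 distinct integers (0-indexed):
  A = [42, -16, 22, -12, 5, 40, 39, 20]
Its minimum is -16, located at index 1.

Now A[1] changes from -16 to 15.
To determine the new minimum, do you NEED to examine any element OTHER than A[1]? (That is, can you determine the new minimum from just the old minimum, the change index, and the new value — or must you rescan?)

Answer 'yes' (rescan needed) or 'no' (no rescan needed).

Old min = -16 at index 1
Change at index 1: -16 -> 15
Index 1 WAS the min and new value 15 > old min -16. Must rescan other elements to find the new min.
Needs rescan: yes

Answer: yes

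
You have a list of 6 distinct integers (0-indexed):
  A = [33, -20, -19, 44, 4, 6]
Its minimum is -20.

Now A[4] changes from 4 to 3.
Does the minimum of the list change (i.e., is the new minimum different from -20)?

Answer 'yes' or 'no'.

Old min = -20
Change: A[4] 4 -> 3
Changed element was NOT the min; min changes only if 3 < -20.
New min = -20; changed? no

Answer: no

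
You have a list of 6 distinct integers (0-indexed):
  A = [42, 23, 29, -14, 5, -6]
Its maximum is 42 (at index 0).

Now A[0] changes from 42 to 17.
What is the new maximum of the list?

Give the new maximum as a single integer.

Answer: 29

Derivation:
Old max = 42 (at index 0)
Change: A[0] 42 -> 17
Changed element WAS the max -> may need rescan.
  Max of remaining elements: 29
  New max = max(17, 29) = 29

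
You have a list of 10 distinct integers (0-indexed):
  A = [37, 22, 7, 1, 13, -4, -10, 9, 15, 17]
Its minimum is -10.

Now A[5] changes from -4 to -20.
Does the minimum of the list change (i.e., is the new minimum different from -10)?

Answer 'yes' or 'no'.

Answer: yes

Derivation:
Old min = -10
Change: A[5] -4 -> -20
Changed element was NOT the min; min changes only if -20 < -10.
New min = -20; changed? yes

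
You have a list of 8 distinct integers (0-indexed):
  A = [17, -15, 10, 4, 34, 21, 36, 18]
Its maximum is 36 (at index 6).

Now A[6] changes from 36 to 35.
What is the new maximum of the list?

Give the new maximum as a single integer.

Answer: 35

Derivation:
Old max = 36 (at index 6)
Change: A[6] 36 -> 35
Changed element WAS the max -> may need rescan.
  Max of remaining elements: 34
  New max = max(35, 34) = 35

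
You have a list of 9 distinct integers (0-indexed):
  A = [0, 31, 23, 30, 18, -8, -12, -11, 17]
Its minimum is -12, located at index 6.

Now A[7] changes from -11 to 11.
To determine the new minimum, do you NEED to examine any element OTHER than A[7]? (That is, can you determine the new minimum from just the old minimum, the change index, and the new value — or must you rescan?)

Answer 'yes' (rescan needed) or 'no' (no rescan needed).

Old min = -12 at index 6
Change at index 7: -11 -> 11
Index 7 was NOT the min. New min = min(-12, 11). No rescan of other elements needed.
Needs rescan: no

Answer: no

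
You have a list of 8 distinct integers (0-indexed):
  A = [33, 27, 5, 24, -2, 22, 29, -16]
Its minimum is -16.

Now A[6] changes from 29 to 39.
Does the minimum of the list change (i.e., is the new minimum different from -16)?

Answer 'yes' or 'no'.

Old min = -16
Change: A[6] 29 -> 39
Changed element was NOT the min; min changes only if 39 < -16.
New min = -16; changed? no

Answer: no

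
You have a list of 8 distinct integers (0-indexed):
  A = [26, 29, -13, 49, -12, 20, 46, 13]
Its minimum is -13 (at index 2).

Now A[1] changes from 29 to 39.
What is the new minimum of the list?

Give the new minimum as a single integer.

Answer: -13

Derivation:
Old min = -13 (at index 2)
Change: A[1] 29 -> 39
Changed element was NOT the old min.
  New min = min(old_min, new_val) = min(-13, 39) = -13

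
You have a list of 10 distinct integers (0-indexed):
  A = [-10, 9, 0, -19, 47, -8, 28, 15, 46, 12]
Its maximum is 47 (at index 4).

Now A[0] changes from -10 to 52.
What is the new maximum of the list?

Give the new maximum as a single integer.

Answer: 52

Derivation:
Old max = 47 (at index 4)
Change: A[0] -10 -> 52
Changed element was NOT the old max.
  New max = max(old_max, new_val) = max(47, 52) = 52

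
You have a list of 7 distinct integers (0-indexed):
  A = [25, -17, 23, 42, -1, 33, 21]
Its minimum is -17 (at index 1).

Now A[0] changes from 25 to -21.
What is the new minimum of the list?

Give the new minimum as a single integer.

Old min = -17 (at index 1)
Change: A[0] 25 -> -21
Changed element was NOT the old min.
  New min = min(old_min, new_val) = min(-17, -21) = -21

Answer: -21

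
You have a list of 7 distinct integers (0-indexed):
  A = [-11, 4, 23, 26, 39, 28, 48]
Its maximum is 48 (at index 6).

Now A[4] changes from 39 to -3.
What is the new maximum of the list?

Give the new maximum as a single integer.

Old max = 48 (at index 6)
Change: A[4] 39 -> -3
Changed element was NOT the old max.
  New max = max(old_max, new_val) = max(48, -3) = 48

Answer: 48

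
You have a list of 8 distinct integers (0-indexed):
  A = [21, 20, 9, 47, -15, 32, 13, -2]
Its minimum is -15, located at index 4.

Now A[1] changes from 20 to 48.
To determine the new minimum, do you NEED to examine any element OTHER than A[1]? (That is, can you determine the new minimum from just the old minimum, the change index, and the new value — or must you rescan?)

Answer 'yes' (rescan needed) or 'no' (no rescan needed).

Old min = -15 at index 4
Change at index 1: 20 -> 48
Index 1 was NOT the min. New min = min(-15, 48). No rescan of other elements needed.
Needs rescan: no

Answer: no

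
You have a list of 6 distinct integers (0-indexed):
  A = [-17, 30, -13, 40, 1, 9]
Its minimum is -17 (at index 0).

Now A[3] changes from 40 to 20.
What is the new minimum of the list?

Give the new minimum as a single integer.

Old min = -17 (at index 0)
Change: A[3] 40 -> 20
Changed element was NOT the old min.
  New min = min(old_min, new_val) = min(-17, 20) = -17

Answer: -17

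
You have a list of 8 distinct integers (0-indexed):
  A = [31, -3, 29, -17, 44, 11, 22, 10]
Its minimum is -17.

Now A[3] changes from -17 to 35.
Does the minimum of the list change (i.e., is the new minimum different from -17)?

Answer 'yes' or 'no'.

Old min = -17
Change: A[3] -17 -> 35
Changed element was the min; new min must be rechecked.
New min = -3; changed? yes

Answer: yes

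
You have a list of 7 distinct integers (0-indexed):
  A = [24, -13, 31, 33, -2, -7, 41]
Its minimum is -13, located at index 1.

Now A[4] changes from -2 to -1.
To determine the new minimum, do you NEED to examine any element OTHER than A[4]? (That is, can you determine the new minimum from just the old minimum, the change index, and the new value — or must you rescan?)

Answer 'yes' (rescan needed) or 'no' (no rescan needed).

Answer: no

Derivation:
Old min = -13 at index 1
Change at index 4: -2 -> -1
Index 4 was NOT the min. New min = min(-13, -1). No rescan of other elements needed.
Needs rescan: no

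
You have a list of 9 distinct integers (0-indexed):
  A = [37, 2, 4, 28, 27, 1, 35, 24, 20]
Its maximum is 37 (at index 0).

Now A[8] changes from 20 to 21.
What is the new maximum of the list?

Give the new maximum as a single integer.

Answer: 37

Derivation:
Old max = 37 (at index 0)
Change: A[8] 20 -> 21
Changed element was NOT the old max.
  New max = max(old_max, new_val) = max(37, 21) = 37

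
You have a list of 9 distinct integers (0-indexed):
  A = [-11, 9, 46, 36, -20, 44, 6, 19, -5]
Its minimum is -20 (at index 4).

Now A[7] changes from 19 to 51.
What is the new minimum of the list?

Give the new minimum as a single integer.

Answer: -20

Derivation:
Old min = -20 (at index 4)
Change: A[7] 19 -> 51
Changed element was NOT the old min.
  New min = min(old_min, new_val) = min(-20, 51) = -20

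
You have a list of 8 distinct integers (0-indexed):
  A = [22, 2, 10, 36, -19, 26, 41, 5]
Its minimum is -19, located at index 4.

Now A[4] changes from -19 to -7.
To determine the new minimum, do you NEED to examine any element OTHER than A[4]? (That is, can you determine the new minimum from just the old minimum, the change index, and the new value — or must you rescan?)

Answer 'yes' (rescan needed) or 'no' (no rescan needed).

Old min = -19 at index 4
Change at index 4: -19 -> -7
Index 4 WAS the min and new value -7 > old min -19. Must rescan other elements to find the new min.
Needs rescan: yes

Answer: yes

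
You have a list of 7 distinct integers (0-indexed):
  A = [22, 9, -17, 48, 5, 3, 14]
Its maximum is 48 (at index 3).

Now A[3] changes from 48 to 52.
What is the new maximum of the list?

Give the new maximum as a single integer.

Answer: 52

Derivation:
Old max = 48 (at index 3)
Change: A[3] 48 -> 52
Changed element WAS the max -> may need rescan.
  Max of remaining elements: 22
  New max = max(52, 22) = 52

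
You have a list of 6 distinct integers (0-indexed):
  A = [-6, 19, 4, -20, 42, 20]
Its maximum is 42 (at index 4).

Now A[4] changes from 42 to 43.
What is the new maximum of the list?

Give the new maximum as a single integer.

Answer: 43

Derivation:
Old max = 42 (at index 4)
Change: A[4] 42 -> 43
Changed element WAS the max -> may need rescan.
  Max of remaining elements: 20
  New max = max(43, 20) = 43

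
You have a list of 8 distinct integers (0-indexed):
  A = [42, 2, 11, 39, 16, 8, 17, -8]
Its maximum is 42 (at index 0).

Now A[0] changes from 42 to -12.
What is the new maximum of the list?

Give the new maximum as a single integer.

Old max = 42 (at index 0)
Change: A[0] 42 -> -12
Changed element WAS the max -> may need rescan.
  Max of remaining elements: 39
  New max = max(-12, 39) = 39

Answer: 39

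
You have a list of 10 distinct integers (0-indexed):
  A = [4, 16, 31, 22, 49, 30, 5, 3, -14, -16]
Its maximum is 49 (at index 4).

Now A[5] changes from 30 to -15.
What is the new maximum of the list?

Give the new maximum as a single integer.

Answer: 49

Derivation:
Old max = 49 (at index 4)
Change: A[5] 30 -> -15
Changed element was NOT the old max.
  New max = max(old_max, new_val) = max(49, -15) = 49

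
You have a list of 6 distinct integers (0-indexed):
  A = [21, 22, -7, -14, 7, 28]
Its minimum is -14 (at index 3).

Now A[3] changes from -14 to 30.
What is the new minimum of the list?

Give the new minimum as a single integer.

Answer: -7

Derivation:
Old min = -14 (at index 3)
Change: A[3] -14 -> 30
Changed element WAS the min. Need to check: is 30 still <= all others?
  Min of remaining elements: -7
  New min = min(30, -7) = -7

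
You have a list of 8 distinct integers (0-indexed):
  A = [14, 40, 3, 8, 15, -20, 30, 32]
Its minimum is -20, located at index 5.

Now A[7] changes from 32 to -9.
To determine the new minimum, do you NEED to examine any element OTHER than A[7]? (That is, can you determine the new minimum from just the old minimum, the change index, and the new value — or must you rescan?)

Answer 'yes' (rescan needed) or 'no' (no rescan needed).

Answer: no

Derivation:
Old min = -20 at index 5
Change at index 7: 32 -> -9
Index 7 was NOT the min. New min = min(-20, -9). No rescan of other elements needed.
Needs rescan: no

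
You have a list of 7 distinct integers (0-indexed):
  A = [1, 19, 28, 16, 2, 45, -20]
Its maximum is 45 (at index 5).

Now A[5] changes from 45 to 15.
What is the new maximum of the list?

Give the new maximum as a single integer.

Old max = 45 (at index 5)
Change: A[5] 45 -> 15
Changed element WAS the max -> may need rescan.
  Max of remaining elements: 28
  New max = max(15, 28) = 28

Answer: 28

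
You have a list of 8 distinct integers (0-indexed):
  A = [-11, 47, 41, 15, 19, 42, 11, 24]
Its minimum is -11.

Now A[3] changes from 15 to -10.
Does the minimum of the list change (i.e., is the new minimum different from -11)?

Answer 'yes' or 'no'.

Old min = -11
Change: A[3] 15 -> -10
Changed element was NOT the min; min changes only if -10 < -11.
New min = -11; changed? no

Answer: no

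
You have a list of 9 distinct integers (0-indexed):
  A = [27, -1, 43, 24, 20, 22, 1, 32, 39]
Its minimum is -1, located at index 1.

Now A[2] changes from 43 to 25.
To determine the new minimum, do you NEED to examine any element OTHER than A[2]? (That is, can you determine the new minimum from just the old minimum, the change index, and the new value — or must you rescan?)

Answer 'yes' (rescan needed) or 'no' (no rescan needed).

Answer: no

Derivation:
Old min = -1 at index 1
Change at index 2: 43 -> 25
Index 2 was NOT the min. New min = min(-1, 25). No rescan of other elements needed.
Needs rescan: no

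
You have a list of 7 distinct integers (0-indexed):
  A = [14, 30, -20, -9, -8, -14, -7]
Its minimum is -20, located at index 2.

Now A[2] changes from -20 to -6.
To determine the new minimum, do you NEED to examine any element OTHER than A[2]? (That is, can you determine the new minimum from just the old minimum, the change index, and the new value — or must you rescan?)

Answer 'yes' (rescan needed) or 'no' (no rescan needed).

Old min = -20 at index 2
Change at index 2: -20 -> -6
Index 2 WAS the min and new value -6 > old min -20. Must rescan other elements to find the new min.
Needs rescan: yes

Answer: yes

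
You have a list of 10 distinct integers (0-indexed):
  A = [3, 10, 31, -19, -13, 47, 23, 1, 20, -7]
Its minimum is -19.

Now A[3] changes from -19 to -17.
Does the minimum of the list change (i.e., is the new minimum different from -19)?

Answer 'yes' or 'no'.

Answer: yes

Derivation:
Old min = -19
Change: A[3] -19 -> -17
Changed element was the min; new min must be rechecked.
New min = -17; changed? yes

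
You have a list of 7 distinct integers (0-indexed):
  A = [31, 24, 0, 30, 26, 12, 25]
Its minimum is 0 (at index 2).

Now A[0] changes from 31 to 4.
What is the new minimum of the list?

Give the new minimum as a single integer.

Answer: 0

Derivation:
Old min = 0 (at index 2)
Change: A[0] 31 -> 4
Changed element was NOT the old min.
  New min = min(old_min, new_val) = min(0, 4) = 0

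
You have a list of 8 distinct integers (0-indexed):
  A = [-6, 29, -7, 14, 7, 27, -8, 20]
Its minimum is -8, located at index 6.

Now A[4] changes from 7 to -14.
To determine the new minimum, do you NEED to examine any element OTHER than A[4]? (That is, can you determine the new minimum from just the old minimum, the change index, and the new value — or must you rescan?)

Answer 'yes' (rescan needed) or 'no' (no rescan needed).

Answer: no

Derivation:
Old min = -8 at index 6
Change at index 4: 7 -> -14
Index 4 was NOT the min. New min = min(-8, -14). No rescan of other elements needed.
Needs rescan: no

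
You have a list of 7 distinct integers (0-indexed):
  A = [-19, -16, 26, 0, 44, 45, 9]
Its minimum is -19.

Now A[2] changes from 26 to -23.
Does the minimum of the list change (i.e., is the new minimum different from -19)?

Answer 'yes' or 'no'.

Old min = -19
Change: A[2] 26 -> -23
Changed element was NOT the min; min changes only if -23 < -19.
New min = -23; changed? yes

Answer: yes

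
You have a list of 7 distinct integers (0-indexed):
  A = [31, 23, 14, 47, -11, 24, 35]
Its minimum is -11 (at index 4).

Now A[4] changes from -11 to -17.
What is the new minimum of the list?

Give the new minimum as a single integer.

Answer: -17

Derivation:
Old min = -11 (at index 4)
Change: A[4] -11 -> -17
Changed element WAS the min. Need to check: is -17 still <= all others?
  Min of remaining elements: 14
  New min = min(-17, 14) = -17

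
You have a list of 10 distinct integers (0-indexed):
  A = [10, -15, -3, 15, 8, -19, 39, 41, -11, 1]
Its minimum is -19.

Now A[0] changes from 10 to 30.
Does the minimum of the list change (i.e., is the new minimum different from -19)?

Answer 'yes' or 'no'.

Answer: no

Derivation:
Old min = -19
Change: A[0] 10 -> 30
Changed element was NOT the min; min changes only if 30 < -19.
New min = -19; changed? no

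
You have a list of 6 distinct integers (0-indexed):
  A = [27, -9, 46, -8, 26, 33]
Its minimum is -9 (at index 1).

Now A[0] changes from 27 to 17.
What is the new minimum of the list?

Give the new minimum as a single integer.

Answer: -9

Derivation:
Old min = -9 (at index 1)
Change: A[0] 27 -> 17
Changed element was NOT the old min.
  New min = min(old_min, new_val) = min(-9, 17) = -9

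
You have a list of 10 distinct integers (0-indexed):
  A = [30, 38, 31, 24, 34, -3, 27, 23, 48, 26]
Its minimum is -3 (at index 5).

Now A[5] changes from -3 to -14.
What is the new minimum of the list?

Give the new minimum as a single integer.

Old min = -3 (at index 5)
Change: A[5] -3 -> -14
Changed element WAS the min. Need to check: is -14 still <= all others?
  Min of remaining elements: 23
  New min = min(-14, 23) = -14

Answer: -14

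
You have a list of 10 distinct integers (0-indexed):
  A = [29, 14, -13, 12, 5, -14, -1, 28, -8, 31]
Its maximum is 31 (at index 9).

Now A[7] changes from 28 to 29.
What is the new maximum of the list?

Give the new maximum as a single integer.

Answer: 31

Derivation:
Old max = 31 (at index 9)
Change: A[7] 28 -> 29
Changed element was NOT the old max.
  New max = max(old_max, new_val) = max(31, 29) = 31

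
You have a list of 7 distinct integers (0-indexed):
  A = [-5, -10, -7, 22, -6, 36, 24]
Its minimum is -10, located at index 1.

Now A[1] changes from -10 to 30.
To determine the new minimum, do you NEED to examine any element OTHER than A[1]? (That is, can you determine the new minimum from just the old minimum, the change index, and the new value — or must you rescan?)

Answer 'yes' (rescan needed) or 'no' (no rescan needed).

Old min = -10 at index 1
Change at index 1: -10 -> 30
Index 1 WAS the min and new value 30 > old min -10. Must rescan other elements to find the new min.
Needs rescan: yes

Answer: yes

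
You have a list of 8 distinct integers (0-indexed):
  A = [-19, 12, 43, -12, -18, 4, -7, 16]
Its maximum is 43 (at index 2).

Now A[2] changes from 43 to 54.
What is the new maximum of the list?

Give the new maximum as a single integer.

Old max = 43 (at index 2)
Change: A[2] 43 -> 54
Changed element WAS the max -> may need rescan.
  Max of remaining elements: 16
  New max = max(54, 16) = 54

Answer: 54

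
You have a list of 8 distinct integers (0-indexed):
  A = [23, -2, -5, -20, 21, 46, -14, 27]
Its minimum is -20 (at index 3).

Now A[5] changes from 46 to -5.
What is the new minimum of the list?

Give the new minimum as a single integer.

Answer: -20

Derivation:
Old min = -20 (at index 3)
Change: A[5] 46 -> -5
Changed element was NOT the old min.
  New min = min(old_min, new_val) = min(-20, -5) = -20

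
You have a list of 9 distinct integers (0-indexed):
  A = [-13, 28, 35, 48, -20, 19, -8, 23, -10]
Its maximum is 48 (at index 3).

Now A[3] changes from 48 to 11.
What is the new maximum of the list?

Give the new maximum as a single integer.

Old max = 48 (at index 3)
Change: A[3] 48 -> 11
Changed element WAS the max -> may need rescan.
  Max of remaining elements: 35
  New max = max(11, 35) = 35

Answer: 35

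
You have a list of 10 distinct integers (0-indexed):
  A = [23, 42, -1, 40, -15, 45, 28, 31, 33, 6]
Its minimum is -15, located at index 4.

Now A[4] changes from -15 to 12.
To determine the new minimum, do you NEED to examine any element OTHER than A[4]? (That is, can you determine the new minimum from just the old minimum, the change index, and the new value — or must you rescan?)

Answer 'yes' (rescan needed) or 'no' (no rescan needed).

Answer: yes

Derivation:
Old min = -15 at index 4
Change at index 4: -15 -> 12
Index 4 WAS the min and new value 12 > old min -15. Must rescan other elements to find the new min.
Needs rescan: yes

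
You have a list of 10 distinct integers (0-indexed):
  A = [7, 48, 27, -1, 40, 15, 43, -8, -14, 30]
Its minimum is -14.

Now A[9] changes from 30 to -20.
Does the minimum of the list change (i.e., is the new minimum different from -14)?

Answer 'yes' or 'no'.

Answer: yes

Derivation:
Old min = -14
Change: A[9] 30 -> -20
Changed element was NOT the min; min changes only if -20 < -14.
New min = -20; changed? yes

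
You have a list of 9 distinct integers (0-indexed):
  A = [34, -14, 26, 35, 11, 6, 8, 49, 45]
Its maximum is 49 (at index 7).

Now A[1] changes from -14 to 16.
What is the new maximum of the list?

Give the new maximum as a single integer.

Old max = 49 (at index 7)
Change: A[1] -14 -> 16
Changed element was NOT the old max.
  New max = max(old_max, new_val) = max(49, 16) = 49

Answer: 49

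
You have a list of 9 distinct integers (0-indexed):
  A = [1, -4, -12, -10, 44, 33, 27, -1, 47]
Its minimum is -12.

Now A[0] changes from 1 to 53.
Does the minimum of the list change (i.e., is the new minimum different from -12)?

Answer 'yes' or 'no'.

Old min = -12
Change: A[0] 1 -> 53
Changed element was NOT the min; min changes only if 53 < -12.
New min = -12; changed? no

Answer: no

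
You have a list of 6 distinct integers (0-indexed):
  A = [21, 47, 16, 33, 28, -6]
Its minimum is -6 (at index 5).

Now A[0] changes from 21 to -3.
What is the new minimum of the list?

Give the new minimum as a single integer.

Old min = -6 (at index 5)
Change: A[0] 21 -> -3
Changed element was NOT the old min.
  New min = min(old_min, new_val) = min(-6, -3) = -6

Answer: -6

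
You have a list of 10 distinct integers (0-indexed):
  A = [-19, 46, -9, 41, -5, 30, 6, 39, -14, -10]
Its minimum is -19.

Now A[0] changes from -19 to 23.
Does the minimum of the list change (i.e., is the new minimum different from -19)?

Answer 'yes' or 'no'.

Old min = -19
Change: A[0] -19 -> 23
Changed element was the min; new min must be rechecked.
New min = -14; changed? yes

Answer: yes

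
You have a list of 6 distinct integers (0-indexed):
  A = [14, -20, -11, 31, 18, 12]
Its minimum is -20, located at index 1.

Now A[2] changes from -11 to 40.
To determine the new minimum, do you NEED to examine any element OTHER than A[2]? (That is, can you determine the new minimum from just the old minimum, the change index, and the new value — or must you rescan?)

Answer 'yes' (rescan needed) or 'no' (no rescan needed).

Old min = -20 at index 1
Change at index 2: -11 -> 40
Index 2 was NOT the min. New min = min(-20, 40). No rescan of other elements needed.
Needs rescan: no

Answer: no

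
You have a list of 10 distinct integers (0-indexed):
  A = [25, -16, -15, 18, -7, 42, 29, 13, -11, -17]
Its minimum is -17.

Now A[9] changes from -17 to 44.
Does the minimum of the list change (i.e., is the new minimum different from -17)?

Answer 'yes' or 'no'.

Old min = -17
Change: A[9] -17 -> 44
Changed element was the min; new min must be rechecked.
New min = -16; changed? yes

Answer: yes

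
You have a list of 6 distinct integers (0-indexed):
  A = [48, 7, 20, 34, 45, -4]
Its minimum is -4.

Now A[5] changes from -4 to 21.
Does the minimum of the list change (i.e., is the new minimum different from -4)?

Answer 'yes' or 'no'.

Answer: yes

Derivation:
Old min = -4
Change: A[5] -4 -> 21
Changed element was the min; new min must be rechecked.
New min = 7; changed? yes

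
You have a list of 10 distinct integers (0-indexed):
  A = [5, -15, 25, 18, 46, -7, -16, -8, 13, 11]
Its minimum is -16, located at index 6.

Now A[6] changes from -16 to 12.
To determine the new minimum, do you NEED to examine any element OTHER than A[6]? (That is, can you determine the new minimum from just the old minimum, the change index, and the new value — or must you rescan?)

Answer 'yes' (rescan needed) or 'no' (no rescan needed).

Answer: yes

Derivation:
Old min = -16 at index 6
Change at index 6: -16 -> 12
Index 6 WAS the min and new value 12 > old min -16. Must rescan other elements to find the new min.
Needs rescan: yes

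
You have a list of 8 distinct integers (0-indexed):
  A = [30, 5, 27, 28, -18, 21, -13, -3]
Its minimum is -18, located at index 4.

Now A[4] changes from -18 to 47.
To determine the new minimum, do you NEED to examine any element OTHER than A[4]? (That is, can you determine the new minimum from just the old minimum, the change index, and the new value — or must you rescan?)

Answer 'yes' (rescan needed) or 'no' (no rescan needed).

Answer: yes

Derivation:
Old min = -18 at index 4
Change at index 4: -18 -> 47
Index 4 WAS the min and new value 47 > old min -18. Must rescan other elements to find the new min.
Needs rescan: yes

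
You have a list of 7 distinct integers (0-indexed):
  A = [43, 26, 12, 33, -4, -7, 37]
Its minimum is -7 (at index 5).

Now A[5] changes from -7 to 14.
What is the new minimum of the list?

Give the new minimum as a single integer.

Answer: -4

Derivation:
Old min = -7 (at index 5)
Change: A[5] -7 -> 14
Changed element WAS the min. Need to check: is 14 still <= all others?
  Min of remaining elements: -4
  New min = min(14, -4) = -4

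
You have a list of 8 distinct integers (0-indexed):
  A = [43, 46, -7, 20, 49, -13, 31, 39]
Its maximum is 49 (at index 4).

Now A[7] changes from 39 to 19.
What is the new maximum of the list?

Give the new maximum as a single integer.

Answer: 49

Derivation:
Old max = 49 (at index 4)
Change: A[7] 39 -> 19
Changed element was NOT the old max.
  New max = max(old_max, new_val) = max(49, 19) = 49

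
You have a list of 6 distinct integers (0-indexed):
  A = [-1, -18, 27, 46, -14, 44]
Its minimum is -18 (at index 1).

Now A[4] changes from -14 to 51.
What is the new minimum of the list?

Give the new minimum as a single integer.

Old min = -18 (at index 1)
Change: A[4] -14 -> 51
Changed element was NOT the old min.
  New min = min(old_min, new_val) = min(-18, 51) = -18

Answer: -18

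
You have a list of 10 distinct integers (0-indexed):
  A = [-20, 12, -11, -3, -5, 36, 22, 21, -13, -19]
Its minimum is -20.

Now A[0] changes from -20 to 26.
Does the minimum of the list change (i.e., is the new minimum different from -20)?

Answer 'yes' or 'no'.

Answer: yes

Derivation:
Old min = -20
Change: A[0] -20 -> 26
Changed element was the min; new min must be rechecked.
New min = -19; changed? yes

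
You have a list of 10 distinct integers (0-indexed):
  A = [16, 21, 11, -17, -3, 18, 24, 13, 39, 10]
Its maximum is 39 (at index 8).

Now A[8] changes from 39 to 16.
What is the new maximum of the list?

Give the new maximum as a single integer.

Answer: 24

Derivation:
Old max = 39 (at index 8)
Change: A[8] 39 -> 16
Changed element WAS the max -> may need rescan.
  Max of remaining elements: 24
  New max = max(16, 24) = 24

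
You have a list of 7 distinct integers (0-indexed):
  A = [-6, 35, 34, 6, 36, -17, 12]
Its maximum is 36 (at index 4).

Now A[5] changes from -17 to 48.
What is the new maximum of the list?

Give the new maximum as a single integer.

Answer: 48

Derivation:
Old max = 36 (at index 4)
Change: A[5] -17 -> 48
Changed element was NOT the old max.
  New max = max(old_max, new_val) = max(36, 48) = 48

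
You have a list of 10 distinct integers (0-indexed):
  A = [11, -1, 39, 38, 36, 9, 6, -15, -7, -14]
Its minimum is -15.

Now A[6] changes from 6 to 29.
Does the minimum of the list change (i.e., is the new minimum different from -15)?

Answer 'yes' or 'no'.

Old min = -15
Change: A[6] 6 -> 29
Changed element was NOT the min; min changes only if 29 < -15.
New min = -15; changed? no

Answer: no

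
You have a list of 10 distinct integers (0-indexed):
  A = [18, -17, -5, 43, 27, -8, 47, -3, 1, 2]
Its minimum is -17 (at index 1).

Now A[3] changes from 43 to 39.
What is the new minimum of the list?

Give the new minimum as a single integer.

Answer: -17

Derivation:
Old min = -17 (at index 1)
Change: A[3] 43 -> 39
Changed element was NOT the old min.
  New min = min(old_min, new_val) = min(-17, 39) = -17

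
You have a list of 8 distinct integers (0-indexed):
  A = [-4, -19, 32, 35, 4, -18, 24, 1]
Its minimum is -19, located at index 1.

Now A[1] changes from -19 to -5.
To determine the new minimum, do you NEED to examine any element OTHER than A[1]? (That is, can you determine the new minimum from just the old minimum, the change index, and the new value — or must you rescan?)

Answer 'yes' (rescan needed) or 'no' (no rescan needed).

Old min = -19 at index 1
Change at index 1: -19 -> -5
Index 1 WAS the min and new value -5 > old min -19. Must rescan other elements to find the new min.
Needs rescan: yes

Answer: yes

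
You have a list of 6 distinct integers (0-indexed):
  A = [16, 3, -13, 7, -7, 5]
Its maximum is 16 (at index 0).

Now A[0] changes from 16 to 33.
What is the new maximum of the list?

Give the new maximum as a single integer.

Old max = 16 (at index 0)
Change: A[0] 16 -> 33
Changed element WAS the max -> may need rescan.
  Max of remaining elements: 7
  New max = max(33, 7) = 33

Answer: 33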